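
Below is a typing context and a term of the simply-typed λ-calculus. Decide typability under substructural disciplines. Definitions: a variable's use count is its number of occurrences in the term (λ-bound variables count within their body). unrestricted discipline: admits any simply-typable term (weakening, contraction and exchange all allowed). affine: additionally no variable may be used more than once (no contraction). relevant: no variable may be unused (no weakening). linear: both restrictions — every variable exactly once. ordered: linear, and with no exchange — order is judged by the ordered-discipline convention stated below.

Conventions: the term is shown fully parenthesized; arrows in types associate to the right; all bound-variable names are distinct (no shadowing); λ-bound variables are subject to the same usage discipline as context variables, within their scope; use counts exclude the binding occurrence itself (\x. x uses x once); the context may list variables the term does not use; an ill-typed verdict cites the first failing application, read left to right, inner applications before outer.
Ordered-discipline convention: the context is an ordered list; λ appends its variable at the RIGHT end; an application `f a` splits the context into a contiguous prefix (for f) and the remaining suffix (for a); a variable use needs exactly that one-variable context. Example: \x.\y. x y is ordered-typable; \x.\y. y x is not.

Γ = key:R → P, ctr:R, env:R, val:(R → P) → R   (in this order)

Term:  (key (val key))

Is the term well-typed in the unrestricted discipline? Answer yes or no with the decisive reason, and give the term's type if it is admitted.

yes — type-checks (P) and nothing is barred; term : P
variable uses: key ×2; ctr ×0; env ×0; val ×1
use order (left to right): key, val, key
typing: ✓ — P
across the five disciplines: ordered ✗ · linear ✗ · affine ✗ · relevant ✗ · unrestricted ✓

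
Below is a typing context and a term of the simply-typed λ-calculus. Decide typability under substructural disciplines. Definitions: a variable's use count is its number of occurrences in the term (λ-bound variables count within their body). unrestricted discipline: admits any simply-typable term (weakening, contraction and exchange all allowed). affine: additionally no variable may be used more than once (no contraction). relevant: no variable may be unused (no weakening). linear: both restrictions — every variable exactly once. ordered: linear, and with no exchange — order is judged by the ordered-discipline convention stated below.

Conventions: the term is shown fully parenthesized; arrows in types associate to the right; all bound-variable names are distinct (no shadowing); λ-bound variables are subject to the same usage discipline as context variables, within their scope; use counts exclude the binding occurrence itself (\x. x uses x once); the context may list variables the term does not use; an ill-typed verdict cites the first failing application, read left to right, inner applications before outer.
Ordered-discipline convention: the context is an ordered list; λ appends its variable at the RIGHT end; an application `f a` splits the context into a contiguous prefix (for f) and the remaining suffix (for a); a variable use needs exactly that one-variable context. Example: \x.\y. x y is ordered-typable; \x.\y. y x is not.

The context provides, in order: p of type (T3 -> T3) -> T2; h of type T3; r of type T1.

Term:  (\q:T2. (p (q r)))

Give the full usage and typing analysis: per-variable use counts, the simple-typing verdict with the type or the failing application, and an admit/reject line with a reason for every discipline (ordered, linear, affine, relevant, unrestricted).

usage: p ×1, h ×0, r ×1, q [bound] ×1
uses in reading order: p, q, r
typing: ill-typed: non-arrow in function slot: T2
ordered ✗ (not simply typable)
linear ✗ (fails simple typing)
affine ✗ (a type mismatch blocks all five)
relevant ✗ (the type mismatch rejects it)
unrestricted ✗ (not simply typable)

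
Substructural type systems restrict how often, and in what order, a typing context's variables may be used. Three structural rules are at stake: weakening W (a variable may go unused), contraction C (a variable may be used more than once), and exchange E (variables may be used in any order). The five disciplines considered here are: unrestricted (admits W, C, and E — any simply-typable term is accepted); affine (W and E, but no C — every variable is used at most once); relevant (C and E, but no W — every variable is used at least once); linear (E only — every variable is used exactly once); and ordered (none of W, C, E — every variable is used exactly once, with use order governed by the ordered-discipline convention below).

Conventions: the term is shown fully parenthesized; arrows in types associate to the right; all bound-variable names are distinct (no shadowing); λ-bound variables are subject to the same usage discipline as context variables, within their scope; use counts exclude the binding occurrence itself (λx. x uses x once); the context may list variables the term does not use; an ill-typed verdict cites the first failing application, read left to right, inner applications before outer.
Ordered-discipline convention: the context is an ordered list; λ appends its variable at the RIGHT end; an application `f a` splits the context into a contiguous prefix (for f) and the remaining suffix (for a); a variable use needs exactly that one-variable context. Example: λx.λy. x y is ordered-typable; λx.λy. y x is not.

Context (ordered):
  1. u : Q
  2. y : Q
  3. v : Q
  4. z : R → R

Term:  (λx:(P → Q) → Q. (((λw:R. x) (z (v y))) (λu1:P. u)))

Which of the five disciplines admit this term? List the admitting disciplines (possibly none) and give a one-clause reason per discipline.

admitting disciplines: none
variable uses: u=1, y=1, v=1, z=1, x (bound)=1, w (bound)=0, u1 (bound)=0
left-to-right use order: x, z, v, y, u
typing: ill-typed: can't apply a value of type Q
ordered ✗ (the type mismatch rejects it)
linear ✗ (not simply typable)
affine ✗ (fails simple typing)
relevant ✗ (a type mismatch blocks all five)
unrestricted ✗ (the type mismatch rejects it)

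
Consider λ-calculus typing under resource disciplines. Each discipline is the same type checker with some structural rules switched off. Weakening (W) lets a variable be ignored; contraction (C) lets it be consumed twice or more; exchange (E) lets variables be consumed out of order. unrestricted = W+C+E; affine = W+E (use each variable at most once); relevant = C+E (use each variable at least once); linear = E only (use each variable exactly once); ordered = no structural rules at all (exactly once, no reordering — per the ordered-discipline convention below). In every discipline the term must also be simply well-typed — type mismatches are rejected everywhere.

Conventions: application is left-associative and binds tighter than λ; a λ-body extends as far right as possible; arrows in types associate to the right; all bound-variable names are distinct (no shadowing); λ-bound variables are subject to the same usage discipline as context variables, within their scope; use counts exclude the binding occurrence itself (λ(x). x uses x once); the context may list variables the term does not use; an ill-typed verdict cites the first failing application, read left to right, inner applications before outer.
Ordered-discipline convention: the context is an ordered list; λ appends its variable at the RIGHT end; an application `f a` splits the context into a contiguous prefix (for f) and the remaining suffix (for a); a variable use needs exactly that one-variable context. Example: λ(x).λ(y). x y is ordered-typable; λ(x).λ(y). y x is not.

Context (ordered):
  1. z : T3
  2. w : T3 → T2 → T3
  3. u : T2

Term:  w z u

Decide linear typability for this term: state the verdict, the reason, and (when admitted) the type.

yes — each of z, w, u used exactly once; term : T3
variable uses: z=1; w=1; u=1
uses in reading order: w, z, u
typing: the term checks, with type T3
across the five disciplines: ordered ✗ · linear ✓ · affine ✓ · relevant ✓ · unrestricted ✓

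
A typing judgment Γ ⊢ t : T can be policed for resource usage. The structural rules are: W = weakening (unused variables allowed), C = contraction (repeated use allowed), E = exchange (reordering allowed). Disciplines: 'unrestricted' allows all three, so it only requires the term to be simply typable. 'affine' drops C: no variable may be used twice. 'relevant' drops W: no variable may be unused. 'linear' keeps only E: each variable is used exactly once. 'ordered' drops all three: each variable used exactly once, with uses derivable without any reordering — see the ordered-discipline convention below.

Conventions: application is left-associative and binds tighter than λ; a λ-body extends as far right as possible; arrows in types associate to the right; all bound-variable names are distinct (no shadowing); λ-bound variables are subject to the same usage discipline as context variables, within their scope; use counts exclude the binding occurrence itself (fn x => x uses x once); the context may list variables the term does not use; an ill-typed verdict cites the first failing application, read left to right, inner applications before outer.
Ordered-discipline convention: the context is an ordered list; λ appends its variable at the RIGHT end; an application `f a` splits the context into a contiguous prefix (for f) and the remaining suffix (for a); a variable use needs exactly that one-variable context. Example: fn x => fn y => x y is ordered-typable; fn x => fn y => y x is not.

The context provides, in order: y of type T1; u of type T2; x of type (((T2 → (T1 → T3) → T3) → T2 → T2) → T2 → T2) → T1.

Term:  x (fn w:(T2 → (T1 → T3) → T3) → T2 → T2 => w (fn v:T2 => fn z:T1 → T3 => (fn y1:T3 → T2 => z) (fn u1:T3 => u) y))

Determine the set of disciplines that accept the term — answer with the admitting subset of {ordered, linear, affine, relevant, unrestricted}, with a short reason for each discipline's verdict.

admitting disciplines: affine, unrestricted
counts: y: 1; u: 1; x: 1; w (bound): 1; v (bound): 0; z (bound): 1; y1 (bound): 0; u1 (bound): 0
uses in reading order: x, w, z, u, y
typing: ✓ — T1
ordered: ✗ — v, y1, u1 never used (weakening)
linear: ✗ — v, y1, u1 never used (weakening)
affine: ✓ — none of y, u, x, w, v, z, y1, u1 used more than once
relevant: ✗ — v, y1, u1 never used (weakening)
unrestricted: ✓ — type-checks (T1) and nothing is barred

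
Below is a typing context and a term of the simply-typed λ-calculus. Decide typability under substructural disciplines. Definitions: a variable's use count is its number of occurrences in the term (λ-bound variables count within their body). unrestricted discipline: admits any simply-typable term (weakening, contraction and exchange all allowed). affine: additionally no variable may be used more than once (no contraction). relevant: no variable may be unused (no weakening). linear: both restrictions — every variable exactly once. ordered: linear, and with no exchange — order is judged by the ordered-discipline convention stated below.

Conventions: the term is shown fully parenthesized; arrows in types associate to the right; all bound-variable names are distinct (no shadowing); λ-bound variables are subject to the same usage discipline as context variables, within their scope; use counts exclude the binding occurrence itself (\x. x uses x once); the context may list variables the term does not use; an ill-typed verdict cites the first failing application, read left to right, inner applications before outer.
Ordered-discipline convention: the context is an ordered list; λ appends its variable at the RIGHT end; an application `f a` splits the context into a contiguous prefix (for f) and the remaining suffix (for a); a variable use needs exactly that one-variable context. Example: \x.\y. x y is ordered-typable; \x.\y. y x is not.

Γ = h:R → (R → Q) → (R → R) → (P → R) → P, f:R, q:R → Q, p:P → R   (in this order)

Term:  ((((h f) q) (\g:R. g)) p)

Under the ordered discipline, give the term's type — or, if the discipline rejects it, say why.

term : P
use counts: h ×1, f ×1, q ×1, p ×1, g (bound) ×1
use order (left to right): h, f, q, g, p
typing: ✓ — P
all disciplines: ordered ✓, linear ✓, affine ✓, relevant ✓, unrestricted ✓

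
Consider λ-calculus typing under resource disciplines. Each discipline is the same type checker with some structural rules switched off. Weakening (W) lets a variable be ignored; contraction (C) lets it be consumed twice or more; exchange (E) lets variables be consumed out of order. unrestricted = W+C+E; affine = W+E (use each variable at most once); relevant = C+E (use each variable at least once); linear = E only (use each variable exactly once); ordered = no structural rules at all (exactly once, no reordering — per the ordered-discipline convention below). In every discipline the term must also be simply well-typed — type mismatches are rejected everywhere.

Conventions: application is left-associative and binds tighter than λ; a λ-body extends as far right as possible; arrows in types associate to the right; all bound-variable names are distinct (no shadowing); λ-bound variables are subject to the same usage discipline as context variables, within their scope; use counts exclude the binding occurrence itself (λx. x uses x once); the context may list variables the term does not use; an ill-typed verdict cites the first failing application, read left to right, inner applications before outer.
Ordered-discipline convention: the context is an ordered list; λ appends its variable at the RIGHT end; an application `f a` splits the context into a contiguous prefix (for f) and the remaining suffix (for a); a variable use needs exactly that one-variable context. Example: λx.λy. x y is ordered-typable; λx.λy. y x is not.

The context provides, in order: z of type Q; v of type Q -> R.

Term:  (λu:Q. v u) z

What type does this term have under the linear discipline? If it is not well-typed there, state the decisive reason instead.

term : R
variable uses: z ×1; v ×1; u (λ-bound) ×1
uses in reading order: v, u, z
typing: ✓ — R
across the five disciplines: ordered ✗ · linear ✓ · affine ✓ · relevant ✓ · unrestricted ✓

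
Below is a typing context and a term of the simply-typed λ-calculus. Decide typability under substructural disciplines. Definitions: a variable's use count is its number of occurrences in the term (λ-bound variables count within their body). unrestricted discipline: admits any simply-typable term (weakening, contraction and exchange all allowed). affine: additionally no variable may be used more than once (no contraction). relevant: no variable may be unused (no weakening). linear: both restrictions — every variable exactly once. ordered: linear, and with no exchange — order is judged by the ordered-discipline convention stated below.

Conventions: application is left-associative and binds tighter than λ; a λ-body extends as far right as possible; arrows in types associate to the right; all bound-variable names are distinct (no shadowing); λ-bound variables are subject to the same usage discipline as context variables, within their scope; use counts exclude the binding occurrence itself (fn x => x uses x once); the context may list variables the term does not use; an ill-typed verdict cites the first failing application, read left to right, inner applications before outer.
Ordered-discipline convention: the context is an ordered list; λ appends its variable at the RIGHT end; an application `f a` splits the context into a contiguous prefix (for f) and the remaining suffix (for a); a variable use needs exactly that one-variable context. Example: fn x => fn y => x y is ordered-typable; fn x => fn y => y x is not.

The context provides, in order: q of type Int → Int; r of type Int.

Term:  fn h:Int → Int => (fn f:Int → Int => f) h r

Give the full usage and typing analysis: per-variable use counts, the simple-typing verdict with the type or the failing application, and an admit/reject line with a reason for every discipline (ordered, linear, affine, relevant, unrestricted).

variable uses: q ×0, r ×1, h (λ-bound) ×1, f (λ-bound) ×1
left-to-right use order: f, h, r
typing: ✓ — (Int → Int) → Int
ordered ✗ (q left unused)
linear ✗ (q left unused)
affine ✓ (q, r, h, f: no repeats, contraction unneeded)
relevant ✗ (q left unused)
unrestricted ✓ (type-checks ((Int → Int) → Int) and nothing is barred)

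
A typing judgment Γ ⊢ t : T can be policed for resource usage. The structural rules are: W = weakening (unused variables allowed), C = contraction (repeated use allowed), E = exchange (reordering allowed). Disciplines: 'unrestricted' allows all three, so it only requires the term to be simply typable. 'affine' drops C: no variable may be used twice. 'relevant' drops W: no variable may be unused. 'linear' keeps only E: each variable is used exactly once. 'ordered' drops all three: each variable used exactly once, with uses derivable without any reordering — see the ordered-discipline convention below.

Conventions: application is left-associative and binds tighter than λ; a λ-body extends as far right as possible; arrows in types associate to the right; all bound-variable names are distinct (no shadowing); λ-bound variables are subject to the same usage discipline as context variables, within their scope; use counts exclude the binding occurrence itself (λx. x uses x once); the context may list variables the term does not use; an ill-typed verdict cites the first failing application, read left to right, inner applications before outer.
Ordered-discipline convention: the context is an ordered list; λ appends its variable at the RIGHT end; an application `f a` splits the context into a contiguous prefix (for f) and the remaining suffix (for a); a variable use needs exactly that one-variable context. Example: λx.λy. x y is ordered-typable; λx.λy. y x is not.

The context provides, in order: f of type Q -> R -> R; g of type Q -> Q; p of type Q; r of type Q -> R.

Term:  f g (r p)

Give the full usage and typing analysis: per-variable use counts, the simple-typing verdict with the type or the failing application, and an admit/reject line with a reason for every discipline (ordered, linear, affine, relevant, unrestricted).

usage: f: 1; g: 1; p: 1; r: 1
uses in reading order: f, g, r, p
typing: ill-typed: argument of type Q -> Q where Q is required
ordered ✗ (fails simple typing)
linear ✗ (a type mismatch blocks all five)
affine ✗ (the type mismatch rejects it)
relevant ✗ (not simply typable)
unrestricted ✗ (fails simple typing)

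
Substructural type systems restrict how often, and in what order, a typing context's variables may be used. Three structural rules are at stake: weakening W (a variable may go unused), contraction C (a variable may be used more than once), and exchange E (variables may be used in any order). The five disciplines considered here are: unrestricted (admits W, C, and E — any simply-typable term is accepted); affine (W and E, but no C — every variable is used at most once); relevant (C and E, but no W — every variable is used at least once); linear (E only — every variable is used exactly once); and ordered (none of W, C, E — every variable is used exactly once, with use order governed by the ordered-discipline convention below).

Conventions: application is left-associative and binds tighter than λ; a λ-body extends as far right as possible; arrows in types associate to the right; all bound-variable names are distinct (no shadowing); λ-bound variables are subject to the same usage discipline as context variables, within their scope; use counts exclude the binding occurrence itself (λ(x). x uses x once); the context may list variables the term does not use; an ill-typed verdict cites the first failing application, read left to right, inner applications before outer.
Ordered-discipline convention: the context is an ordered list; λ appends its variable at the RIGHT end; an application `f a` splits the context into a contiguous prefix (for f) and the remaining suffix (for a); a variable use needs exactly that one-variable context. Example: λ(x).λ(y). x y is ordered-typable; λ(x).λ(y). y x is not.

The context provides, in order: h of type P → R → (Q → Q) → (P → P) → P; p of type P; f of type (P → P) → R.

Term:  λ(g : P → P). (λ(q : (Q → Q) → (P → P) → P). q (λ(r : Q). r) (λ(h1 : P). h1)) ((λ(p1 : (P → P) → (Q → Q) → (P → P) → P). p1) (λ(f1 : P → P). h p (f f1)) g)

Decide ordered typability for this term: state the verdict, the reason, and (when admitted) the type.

yes — h, p, f, g, q, r, h1, p1, f1: once each, no exchange needed; term : (P → P) → P
usage: h: 1×; p: 1×; f: 1×; g [bound]: 1×; q [bound]: 1×; r [bound]: 1×; h1 [bound]: 1×; p1 [bound]: 1×; f1 [bound]: 1×
use order (left to right): q, r, h1, p1, h, p, f, f1, g
typing: ✓ — (P → P) → P
across the five disciplines: ordered ✓ · linear ✓ · affine ✓ · relevant ✓ · unrestricted ✓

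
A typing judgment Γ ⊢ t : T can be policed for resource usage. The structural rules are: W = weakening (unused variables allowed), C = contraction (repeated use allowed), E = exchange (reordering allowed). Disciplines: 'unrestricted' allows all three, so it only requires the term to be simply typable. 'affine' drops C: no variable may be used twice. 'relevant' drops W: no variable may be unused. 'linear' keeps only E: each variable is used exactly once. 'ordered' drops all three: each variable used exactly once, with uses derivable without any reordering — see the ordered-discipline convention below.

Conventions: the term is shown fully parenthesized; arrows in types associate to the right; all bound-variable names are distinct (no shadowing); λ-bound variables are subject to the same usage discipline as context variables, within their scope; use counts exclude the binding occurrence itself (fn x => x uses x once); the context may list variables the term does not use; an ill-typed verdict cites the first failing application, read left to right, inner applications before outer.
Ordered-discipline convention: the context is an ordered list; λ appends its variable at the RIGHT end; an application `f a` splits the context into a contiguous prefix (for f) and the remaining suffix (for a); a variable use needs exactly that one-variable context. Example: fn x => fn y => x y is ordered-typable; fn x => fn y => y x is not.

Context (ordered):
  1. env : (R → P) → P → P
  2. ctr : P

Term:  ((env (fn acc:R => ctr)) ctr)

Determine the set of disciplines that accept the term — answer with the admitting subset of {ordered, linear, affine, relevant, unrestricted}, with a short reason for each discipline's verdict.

accepted by: unrestricted
use counts: env: 1; ctr: 2; acc (bound): 0
left-to-right use order: env, ctr, ctr
typing: well-typed — term : P
ordered: ✗ — uses contraction: ctr ×2; acc never used (weakening)
linear: ✗ — uses contraction: ctr ×2; acc never used (weakening)
affine: ✗ — uses contraction: ctr ×2
relevant: ✗ — acc never used (weakening)
unrestricted: ✓ — typability at P is all that's needed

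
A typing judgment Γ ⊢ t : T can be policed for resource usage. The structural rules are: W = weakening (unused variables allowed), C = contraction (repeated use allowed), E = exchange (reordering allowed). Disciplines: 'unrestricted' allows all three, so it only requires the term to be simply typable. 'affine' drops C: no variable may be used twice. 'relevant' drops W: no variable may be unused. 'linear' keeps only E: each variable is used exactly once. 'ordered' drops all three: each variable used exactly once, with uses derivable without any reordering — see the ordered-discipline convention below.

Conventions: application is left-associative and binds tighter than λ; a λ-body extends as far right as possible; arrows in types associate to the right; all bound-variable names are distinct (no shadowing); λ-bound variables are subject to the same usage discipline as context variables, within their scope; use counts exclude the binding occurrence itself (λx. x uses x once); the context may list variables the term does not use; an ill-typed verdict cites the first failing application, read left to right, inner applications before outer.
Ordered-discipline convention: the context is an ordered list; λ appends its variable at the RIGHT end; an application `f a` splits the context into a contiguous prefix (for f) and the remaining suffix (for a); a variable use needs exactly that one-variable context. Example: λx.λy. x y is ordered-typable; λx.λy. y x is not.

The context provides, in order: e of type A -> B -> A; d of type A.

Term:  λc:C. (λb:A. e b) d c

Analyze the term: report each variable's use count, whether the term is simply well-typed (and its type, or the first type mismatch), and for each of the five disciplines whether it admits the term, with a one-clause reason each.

usage: e=1, d=1, c [bound]=1, b [bound]=1
uses in reading order: e, b, d, c
typing: ill-typed: a function awaiting B gets C
ordered: ✗, a type mismatch blocks all five
linear: ✗, the type mismatch rejects it
affine: ✗, not simply typable
relevant: ✗, fails simple typing
unrestricted: ✗, a type mismatch blocks all five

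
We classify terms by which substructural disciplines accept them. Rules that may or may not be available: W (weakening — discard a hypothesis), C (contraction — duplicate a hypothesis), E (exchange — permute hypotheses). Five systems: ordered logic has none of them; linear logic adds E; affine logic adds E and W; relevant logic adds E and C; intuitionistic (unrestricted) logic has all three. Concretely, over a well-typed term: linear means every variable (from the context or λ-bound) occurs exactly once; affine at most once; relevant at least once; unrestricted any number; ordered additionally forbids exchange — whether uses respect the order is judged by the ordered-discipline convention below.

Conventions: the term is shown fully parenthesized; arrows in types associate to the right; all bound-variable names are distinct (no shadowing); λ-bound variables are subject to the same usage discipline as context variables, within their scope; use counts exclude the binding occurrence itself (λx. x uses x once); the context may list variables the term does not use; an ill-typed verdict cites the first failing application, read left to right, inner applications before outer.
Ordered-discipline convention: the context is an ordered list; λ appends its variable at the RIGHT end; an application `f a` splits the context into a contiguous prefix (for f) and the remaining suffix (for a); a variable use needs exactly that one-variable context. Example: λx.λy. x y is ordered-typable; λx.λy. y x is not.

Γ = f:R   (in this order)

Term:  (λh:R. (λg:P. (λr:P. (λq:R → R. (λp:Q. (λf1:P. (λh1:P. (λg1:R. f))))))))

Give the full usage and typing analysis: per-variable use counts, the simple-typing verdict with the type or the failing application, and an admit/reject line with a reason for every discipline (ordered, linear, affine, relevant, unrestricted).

usage: f: 1×; h [bound]: 0×; g [bound]: 0×; r [bound]: 0×; q [bound]: 0×; p [bound]: 0×; f1 [bound]: 0×; h1 [bound]: 0×; g1 [bound]: 0×
use order (left to right): f
typing: ✓ — R → P → P → (R → R) → Q → P → P → R → R
ordered: ✗ — needs weakening: h, g, r, q, p, f1, h1, g1 unused
linear: ✗ — needs weakening: h, g, r, q, p, f1, h1, g1 unused
affine: ✓ — no duplicate uses among f, h, g, r, q, p, f1, h1, g1
relevant: ✗ — needs weakening: h, g, r, q, p, f1, h1, g1 unused
unrestricted: ✓ — typability at R → P → P → (R → R) → Q → P → P → R → R is all that's needed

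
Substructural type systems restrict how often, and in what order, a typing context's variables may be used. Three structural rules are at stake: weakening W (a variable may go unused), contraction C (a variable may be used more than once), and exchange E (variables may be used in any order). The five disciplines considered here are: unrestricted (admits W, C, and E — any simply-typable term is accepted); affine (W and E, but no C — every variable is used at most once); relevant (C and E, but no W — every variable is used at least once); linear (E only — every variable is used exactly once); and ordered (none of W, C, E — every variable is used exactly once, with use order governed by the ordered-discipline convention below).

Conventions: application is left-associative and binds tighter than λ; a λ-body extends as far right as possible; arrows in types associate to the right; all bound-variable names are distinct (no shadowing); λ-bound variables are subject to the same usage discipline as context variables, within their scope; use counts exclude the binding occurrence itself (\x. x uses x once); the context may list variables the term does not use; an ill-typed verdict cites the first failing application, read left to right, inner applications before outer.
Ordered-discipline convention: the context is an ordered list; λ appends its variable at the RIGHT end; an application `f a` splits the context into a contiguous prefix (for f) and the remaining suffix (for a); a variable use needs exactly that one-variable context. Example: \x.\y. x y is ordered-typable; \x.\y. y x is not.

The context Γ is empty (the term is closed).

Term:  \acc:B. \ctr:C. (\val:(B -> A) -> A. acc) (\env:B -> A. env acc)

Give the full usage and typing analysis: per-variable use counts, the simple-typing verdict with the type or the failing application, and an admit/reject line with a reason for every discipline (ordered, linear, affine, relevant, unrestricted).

counts: acc (λ-bound) ×2, ctr (λ-bound) ×0, val (λ-bound) ×0, env (λ-bound) ×1
use order (left to right): acc, env, acc
typing: well-typed at B -> C -> B
ordered: ✗ — repeated use of acc ×2; unused: ctr, val — weakening required
linear: ✗ — repeated use of acc ×2; unused: ctr, val — weakening required
affine: ✗ — repeated use of acc ×2
relevant: ✗ — unused: ctr, val — weakening required
unrestricted: ✓ — type-checks (B -> C -> B) and nothing is barred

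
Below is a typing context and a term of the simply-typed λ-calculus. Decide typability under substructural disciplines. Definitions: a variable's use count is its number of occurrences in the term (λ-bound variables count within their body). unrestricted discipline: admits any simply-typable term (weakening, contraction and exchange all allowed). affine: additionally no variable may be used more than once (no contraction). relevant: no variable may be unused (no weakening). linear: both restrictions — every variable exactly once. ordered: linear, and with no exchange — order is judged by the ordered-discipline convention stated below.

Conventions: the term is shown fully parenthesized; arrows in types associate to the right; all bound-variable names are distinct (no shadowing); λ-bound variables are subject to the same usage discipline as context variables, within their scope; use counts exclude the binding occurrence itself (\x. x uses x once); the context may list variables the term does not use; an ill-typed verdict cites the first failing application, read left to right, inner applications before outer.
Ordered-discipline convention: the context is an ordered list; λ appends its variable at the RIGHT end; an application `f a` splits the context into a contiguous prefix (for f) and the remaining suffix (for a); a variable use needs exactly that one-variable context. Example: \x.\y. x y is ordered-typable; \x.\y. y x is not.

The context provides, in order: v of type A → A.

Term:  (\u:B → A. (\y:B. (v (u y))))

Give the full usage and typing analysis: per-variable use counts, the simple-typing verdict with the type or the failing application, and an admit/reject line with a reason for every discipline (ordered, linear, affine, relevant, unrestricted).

variable uses: v=1; u (λ-bound)=1; y (λ-bound)=1
uses in reading order: v, u, y
typing: the term checks, with type (B → A) → B → A
ordered: ✓, single-use (v, u, y), ordered derivation ok
linear: ✓, single use per variable (v, u, y)
affine: ✓, none of v, u, y used more than once
relevant: ✓, every one of v, u, y appears
unrestricted: ✓, typability at (B → A) → B → A is all that's needed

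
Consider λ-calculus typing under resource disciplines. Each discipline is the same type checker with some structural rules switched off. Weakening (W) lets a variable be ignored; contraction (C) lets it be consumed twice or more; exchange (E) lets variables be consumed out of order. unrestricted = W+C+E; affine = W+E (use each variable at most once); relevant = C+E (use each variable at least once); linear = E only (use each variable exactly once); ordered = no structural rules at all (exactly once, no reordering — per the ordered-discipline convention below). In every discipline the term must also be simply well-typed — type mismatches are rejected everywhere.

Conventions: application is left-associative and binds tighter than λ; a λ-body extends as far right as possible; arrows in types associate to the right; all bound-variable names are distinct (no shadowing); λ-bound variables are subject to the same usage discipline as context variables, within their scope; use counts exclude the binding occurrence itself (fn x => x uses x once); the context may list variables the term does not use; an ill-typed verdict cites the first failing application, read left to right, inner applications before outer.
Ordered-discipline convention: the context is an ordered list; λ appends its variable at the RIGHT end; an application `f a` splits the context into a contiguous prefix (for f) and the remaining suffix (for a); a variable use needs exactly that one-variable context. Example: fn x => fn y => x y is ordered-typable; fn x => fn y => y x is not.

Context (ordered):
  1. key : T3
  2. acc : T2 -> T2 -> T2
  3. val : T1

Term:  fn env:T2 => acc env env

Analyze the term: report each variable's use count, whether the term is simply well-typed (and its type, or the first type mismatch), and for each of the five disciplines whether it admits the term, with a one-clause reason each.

usage: key: 0; acc: 1; val: 0; env [bound]: 2
uses in reading order: acc, env, env
typing: well-typed — term : T2 -> T2
ordered: ✗ — repeated use of env ×2; key, val never used (weakening)
linear: ✗ — repeated use of env ×2; key, val never used (weakening)
affine: ✗ — repeated use of env ×2
relevant: ✗ — key, val never used (weakening)
unrestricted: ✓ — well-typed at T2 -> T2; no restrictions here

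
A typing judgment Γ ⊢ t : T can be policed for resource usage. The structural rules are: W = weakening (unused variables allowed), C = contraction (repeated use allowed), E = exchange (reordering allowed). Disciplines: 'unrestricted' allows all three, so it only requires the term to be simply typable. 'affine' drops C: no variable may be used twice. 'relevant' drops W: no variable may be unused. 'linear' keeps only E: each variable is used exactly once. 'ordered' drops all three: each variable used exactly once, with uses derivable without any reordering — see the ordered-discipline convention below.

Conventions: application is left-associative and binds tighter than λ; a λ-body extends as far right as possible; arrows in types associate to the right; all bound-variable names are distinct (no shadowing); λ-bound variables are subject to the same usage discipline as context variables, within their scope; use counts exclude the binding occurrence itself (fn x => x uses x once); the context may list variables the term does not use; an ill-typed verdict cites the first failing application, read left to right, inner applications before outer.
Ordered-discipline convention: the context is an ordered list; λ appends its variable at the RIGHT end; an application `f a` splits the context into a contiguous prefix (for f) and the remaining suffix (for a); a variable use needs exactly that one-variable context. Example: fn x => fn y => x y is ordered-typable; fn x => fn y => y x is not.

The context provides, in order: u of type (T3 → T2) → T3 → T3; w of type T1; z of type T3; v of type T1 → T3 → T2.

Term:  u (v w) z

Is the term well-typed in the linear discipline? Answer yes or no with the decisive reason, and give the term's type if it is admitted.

yes — exactly-once usage across u, w, z, v; term : T3
variable uses: u=1; w=1; z=1; v=1
uses in reading order: u, v, w, z
typing: well-typed at T3
per-discipline verdicts: ordered ✗; linear ✓; affine ✓; relevant ✓; unrestricted ✓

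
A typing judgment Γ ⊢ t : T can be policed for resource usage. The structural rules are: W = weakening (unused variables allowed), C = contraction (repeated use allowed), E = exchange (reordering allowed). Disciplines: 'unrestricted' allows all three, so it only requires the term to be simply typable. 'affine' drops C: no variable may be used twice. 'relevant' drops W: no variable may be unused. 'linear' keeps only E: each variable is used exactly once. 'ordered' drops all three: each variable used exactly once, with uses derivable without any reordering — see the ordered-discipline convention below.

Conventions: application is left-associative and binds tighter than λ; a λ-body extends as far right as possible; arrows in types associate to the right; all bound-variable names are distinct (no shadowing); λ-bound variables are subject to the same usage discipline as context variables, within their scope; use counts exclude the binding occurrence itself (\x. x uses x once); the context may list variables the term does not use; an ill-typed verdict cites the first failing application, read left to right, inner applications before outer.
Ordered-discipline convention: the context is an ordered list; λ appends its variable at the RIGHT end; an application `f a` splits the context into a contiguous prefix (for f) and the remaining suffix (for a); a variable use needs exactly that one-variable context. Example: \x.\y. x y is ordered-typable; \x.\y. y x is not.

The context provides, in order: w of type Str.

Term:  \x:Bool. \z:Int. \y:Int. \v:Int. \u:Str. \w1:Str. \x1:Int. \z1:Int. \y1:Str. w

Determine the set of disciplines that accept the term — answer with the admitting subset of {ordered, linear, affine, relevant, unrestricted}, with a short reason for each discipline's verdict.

admitting disciplines: affine, unrestricted
counts: w: 1×; x [bound]: 0×; z [bound]: 0×; y [bound]: 0×; v [bound]: 0×; u [bound]: 0×; w1 [bound]: 0×; x1 [bound]: 0×; z1 [bound]: 0×; y1 [bound]: 0×
uses in reading order: w
typing: well-typed at Bool -> Int -> Int -> Int -> Str -> Str -> Int -> Int -> Str -> Str
ordered: ✗ — x, z, y, v, u, w1, x1, z1, y1 left unused
linear: ✗ — x, z, y, v, u, w1, x1, z1, y1 left unused
affine: ✓ — w, x, z, y, v, u, w1, x1, z1, y1: no repeats, contraction unneeded
relevant: ✗ — x, z, y, v, u, w1, x1, z1, y1 left unused
unrestricted: ✓ — type-checks (Bool -> Int -> Int -> Int -> Str -> Str -> Int -> Int -> Str -> Str) and nothing is barred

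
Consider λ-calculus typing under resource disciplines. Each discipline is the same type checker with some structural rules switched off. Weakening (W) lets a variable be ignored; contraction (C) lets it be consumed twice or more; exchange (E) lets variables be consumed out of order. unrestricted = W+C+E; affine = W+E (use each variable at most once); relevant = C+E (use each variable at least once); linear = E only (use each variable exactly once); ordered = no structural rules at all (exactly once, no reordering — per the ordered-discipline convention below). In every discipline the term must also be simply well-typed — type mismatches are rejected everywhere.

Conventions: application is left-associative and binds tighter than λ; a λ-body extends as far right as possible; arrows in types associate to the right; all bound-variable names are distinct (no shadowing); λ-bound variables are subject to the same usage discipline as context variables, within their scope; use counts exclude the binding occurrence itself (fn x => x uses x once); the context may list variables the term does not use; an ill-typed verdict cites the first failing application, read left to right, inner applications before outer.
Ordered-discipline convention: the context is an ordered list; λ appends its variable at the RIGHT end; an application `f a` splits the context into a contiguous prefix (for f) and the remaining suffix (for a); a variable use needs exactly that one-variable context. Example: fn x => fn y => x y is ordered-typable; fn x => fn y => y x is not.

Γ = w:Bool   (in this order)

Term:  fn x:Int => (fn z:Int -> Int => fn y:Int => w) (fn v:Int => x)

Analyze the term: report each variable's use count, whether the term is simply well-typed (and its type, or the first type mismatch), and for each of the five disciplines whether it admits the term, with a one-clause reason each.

counts: w=1, x (λ-bound)=1, z (λ-bound)=0, y (λ-bound)=0, v (λ-bound)=0
use order (left to right): w, x
typing: well-typed at Int -> Int -> Bool
ordered ✗ (unused: z, y, v — weakening required)
linear ✗ (unused: z, y, v — weakening required)
affine ✓ (at most one use each (w, x, z, y, v))
relevant ✗ (unused: z, y, v — weakening required)
unrestricted ✓ (typability at Int -> Int -> Bool is all that's needed)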